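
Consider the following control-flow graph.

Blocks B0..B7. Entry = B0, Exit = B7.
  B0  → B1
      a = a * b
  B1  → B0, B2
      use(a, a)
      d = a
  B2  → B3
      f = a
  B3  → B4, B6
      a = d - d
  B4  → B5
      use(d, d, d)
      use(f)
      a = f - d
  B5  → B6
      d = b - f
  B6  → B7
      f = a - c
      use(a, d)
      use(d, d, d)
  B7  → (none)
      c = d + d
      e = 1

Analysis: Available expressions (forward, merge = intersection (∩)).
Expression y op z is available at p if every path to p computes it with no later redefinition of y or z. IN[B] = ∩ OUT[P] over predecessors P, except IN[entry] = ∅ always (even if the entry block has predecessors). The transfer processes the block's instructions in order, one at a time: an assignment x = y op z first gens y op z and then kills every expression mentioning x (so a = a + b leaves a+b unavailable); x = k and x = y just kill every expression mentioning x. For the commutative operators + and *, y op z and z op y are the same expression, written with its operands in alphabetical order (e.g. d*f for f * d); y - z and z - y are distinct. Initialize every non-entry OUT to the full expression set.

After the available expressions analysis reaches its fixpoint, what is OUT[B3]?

Converged values:
  B0:   IN={}   OUT={}
  B1:   IN={}   OUT={}
  B2:   IN={}   OUT={}
  B3:   IN={}   OUT={d-d}
  B4:   IN={d-d}   OUT={d-d, f-d}
  B5:   IN={d-d, f-d}   OUT={b-f}
  B6:   IN={}   OUT={a-c}
  B7:   IN={a-c}   OUT={d+d}

Merge at B3: IN[B3] = OUT[B2] = {}
Applying B3's transfer function to that IN value gives OUT[B3] (row B3 above).

Answer: {d-d}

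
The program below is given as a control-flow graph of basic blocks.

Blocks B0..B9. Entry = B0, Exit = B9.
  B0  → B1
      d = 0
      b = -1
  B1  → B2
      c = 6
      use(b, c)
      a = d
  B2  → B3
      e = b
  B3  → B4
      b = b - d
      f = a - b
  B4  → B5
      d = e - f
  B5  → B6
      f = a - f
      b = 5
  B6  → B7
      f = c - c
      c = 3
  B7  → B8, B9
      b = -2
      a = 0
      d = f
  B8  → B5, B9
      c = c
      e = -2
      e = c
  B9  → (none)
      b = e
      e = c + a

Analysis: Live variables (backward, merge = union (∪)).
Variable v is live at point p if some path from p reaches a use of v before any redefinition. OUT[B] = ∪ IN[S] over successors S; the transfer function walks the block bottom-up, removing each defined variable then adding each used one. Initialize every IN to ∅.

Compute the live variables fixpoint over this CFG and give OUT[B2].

Per-block solution:
  B0:  IN={}  OUT={b, d}
  B1:  IN={b, d}  OUT={a, b, c, d}
  B2:  IN={a, b, c, d}  OUT={a, b, c, d, e}
  B3:  IN={a, b, c, d, e}  OUT={a, c, e, f}
  B4:  IN={a, c, e, f}  OUT={a, c, e, f}
  B5:  IN={a, c, e, f}  OUT={c, e}
  B6:  IN={c, e}  OUT={c, e, f}
  B7:  IN={c, e, f}  OUT={a, c, e, f}
  B8:  IN={a, c, f}  OUT={a, c, e, f}
  B9:  IN={a, c, e}  OUT={}

Merge at B2: OUT[B2] = IN[B3] = {a, b, c, d, e}

Answer: {a, b, c, d, e}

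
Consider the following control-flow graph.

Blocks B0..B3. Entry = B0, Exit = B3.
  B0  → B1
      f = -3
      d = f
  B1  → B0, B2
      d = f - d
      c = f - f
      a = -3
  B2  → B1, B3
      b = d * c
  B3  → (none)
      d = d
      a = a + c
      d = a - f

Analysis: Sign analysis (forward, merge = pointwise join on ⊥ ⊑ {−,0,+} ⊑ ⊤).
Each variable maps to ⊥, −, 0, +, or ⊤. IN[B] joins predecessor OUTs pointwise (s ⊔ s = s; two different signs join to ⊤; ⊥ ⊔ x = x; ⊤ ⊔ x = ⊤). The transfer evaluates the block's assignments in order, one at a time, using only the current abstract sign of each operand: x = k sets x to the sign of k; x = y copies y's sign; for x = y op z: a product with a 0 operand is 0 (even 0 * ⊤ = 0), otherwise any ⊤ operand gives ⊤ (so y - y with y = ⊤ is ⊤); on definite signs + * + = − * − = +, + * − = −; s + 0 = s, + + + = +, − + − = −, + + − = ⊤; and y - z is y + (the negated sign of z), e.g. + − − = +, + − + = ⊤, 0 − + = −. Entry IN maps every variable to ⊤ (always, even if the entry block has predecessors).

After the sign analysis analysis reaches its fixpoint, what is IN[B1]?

Answer: {a: ⊤, b: ⊤, c: ⊤, d: ⊤, e: ⊤, f: -}

Trace:
Per-block solution:
  B0:  IN=(all ⊤)  OUT={d:-, f:-; rest ⊤}
  B1:  IN={f:-; rest ⊤}  OUT={a:-, f:-; rest ⊤}
  B2:  IN={a:-, f:-; rest ⊤}  OUT={a:-, f:-; rest ⊤}
  B3:  IN={a:-, f:-; rest ⊤}  OUT={f:-; rest ⊤}

Merge at B1: IN[B1] = OUT[B0] ⊔ OUT[B2] = {a: ⊤, b: ⊤, c: ⊤, d: ⊤, e: ⊤, f: -}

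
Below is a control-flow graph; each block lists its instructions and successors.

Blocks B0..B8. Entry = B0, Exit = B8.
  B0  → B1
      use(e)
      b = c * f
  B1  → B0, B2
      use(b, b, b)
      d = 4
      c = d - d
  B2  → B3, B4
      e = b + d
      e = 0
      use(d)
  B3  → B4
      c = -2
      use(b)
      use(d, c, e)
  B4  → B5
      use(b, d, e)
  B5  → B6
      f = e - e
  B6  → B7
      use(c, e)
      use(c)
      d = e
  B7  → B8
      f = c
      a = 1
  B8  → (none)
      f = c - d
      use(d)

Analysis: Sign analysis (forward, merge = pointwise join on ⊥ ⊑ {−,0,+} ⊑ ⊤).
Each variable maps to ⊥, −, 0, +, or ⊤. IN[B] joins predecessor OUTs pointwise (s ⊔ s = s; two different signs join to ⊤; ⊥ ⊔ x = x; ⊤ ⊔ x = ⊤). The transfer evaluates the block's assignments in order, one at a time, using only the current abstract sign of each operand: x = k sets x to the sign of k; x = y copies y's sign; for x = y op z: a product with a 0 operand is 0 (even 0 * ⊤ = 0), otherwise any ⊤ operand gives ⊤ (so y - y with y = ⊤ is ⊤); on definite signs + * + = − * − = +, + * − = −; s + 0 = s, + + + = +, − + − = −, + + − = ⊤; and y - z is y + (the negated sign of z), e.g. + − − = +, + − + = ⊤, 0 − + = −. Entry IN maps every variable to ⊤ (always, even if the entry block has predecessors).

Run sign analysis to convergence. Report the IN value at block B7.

Per-block solution:
  B0:  IN=(all ⊤)  OUT=(all ⊤)
  B1:  IN=(all ⊤)  OUT={d:+; rest ⊤}
  B2:  IN={d:+; rest ⊤}  OUT={d:+, e:0; rest ⊤}
  B3:  IN={d:+, e:0; rest ⊤}  OUT={c:-, d:+, e:0; rest ⊤}
  B4:  IN={d:+, e:0; rest ⊤}  OUT={d:+, e:0; rest ⊤}
  B5:  IN={d:+, e:0; rest ⊤}  OUT={d:+, e:0, f:0; rest ⊤}
  B6:  IN={d:+, e:0, f:0; rest ⊤}  OUT={d:0, e:0, f:0; rest ⊤}
  B7:  IN={d:0, e:0, f:0; rest ⊤}  OUT={a:+, d:0, e:0; rest ⊤}
  B8:  IN={a:+, d:0, e:0; rest ⊤}  OUT={a:+, d:0, e:0; rest ⊤}

Merge at B7: IN[B7] = OUT[B6] = {a: ⊤, b: ⊤, c: ⊤, d: 0, e: 0, f: 0}

Answer: {a: ⊤, b: ⊤, c: ⊤, d: 0, e: 0, f: 0}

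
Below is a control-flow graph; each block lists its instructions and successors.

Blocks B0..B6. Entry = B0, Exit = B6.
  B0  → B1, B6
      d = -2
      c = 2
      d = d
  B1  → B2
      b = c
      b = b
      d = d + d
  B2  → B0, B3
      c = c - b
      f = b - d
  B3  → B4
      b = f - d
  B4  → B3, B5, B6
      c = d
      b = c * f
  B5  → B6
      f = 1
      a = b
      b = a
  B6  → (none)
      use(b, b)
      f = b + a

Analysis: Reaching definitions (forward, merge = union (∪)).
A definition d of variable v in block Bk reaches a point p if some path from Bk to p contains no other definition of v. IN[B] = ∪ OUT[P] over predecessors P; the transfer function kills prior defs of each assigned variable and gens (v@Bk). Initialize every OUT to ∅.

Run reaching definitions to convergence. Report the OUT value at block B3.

Answer: {b@B3, c@B2, c@B4, d@B1, f@B2}

Trace:
Converged values:
  B0: | IN={b@B1, c@B2, d@B1, f@B2} | OUT={b@B1, c@B0, d@B0, f@B2}
  B1: | IN={b@B1, c@B0, d@B0, f@B2} | OUT={b@B1, c@B0, d@B1, f@B2}
  B2: | IN={b@B1, c@B0, d@B1, f@B2} | OUT={b@B1, c@B2, d@B1, f@B2}
  B3: | IN={b@B1, b@B4, c@B2, c@B4, d@B1, f@B2} | OUT={b@B3, c@B2, c@B4, d@B1, f@B2}
  B4: | IN={b@B3, c@B2, c@B4, d@B1, f@B2} | OUT={b@B4, c@B4, d@B1, f@B2}
  B5: | IN={b@B4, c@B4, d@B1, f@B2} | OUT={a@B5, b@B5, c@B4, d@B1, f@B5}
  B6: | IN={a@B5, b@B1, b@B4, b@B5, c@B0, c@B4, d@B0, d@B1, f@B2, f@B5} | OUT={a@B5, b@B1, b@B4, b@B5, c@B0, c@B4, d@B0, d@B1, f@B6}

Merge at B3: IN[B3] = OUT[B2] ⊔ OUT[B4] = {b@B1, b@B4, c@B2, c@B4, d@B1, f@B2}
Applying B3's transfer function to that IN value gives OUT[B3] (row B3 above).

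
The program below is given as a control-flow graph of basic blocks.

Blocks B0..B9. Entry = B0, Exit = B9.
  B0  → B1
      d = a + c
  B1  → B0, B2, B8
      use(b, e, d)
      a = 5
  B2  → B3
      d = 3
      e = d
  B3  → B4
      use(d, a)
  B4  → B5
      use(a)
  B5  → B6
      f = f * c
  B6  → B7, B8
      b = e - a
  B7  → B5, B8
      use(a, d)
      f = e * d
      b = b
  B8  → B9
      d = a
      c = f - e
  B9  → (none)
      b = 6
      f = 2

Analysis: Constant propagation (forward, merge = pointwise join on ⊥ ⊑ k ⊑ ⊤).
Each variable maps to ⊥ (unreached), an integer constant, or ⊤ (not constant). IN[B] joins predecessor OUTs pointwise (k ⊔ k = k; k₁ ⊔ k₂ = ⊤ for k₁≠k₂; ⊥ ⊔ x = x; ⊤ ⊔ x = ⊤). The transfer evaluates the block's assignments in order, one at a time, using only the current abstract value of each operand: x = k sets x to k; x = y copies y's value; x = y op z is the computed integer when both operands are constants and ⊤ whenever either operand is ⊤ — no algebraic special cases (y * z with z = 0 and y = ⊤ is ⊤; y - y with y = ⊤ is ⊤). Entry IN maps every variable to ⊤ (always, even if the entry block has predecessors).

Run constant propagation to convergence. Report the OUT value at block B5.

Converged values:
  B0: | IN=(all ⊤) | OUT=(all ⊤)
  B1: | IN=(all ⊤) | OUT={a:5; rest ⊤}
  B2: | IN={a:5; rest ⊤} | OUT={a:5, d:3, e:3; rest ⊤}
  B3: | IN={a:5, d:3, e:3; rest ⊤} | OUT={a:5, d:3, e:3; rest ⊤}
  B4: | IN={a:5, d:3, e:3; rest ⊤} | OUT={a:5, d:3, e:3; rest ⊤}
  B5: | IN={a:5, d:3, e:3; rest ⊤} | OUT={a:5, d:3, e:3; rest ⊤}
  B6: | IN={a:5, d:3, e:3; rest ⊤} | OUT={a:5, b:-2, d:3, e:3; rest ⊤}
  B7: | IN={a:5, b:-2, d:3, e:3; rest ⊤} | OUT={a:5, b:-2, d:3, e:3, f:9; rest ⊤}
  B8: | IN={a:5; rest ⊤} | OUT={a:5, d:5; rest ⊤}
  B9: | IN={a:5, d:5; rest ⊤} | OUT={a:5, b:6, d:5, f:2; rest ⊤}

Merge at B5: IN[B5] = OUT[B4] ⊔ OUT[B7] = {a: 5, b: ⊤, c: ⊤, d: 3, e: 3, f: ⊤}
Applying B5's transfer function to that IN value gives OUT[B5] (row B5 above).

Answer: {a: 5, b: ⊤, c: ⊤, d: 3, e: 3, f: ⊤}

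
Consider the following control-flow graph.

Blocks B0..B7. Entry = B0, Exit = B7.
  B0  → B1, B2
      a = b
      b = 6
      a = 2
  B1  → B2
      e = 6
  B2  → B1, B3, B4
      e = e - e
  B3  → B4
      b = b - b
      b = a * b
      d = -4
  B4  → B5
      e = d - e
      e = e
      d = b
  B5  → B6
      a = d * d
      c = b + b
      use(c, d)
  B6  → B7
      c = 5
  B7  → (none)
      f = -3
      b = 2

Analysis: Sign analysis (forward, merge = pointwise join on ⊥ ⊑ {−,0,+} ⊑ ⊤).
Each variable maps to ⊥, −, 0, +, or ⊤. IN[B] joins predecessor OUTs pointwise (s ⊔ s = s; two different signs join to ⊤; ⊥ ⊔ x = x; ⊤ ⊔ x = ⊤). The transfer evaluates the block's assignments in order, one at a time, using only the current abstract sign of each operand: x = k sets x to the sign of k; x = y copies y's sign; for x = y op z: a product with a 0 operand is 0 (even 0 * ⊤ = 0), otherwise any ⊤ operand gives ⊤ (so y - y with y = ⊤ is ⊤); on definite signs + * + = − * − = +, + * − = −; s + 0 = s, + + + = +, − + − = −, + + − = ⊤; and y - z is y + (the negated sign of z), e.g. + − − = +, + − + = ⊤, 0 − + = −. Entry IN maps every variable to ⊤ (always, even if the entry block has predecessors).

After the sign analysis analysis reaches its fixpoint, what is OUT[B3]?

Fixpoint table:
  B0:  IN=(all ⊤)  OUT={a:+, b:+; rest ⊤}
  B1:  IN={a:+, b:+; rest ⊤}  OUT={a:+, b:+, e:+; rest ⊤}
  B2:  IN={a:+, b:+; rest ⊤}  OUT={a:+, b:+; rest ⊤}
  B3:  IN={a:+, b:+; rest ⊤}  OUT={a:+, d:-; rest ⊤}
  B4:  IN={a:+; rest ⊤}  OUT={a:+; rest ⊤}
  B5:  IN={a:+; rest ⊤}  OUT=(all ⊤)
  B6:  IN=(all ⊤)  OUT={c:+; rest ⊤}
  B7:  IN={c:+; rest ⊤}  OUT={b:+, c:+, f:-; rest ⊤}

Merge at B3: IN[B3] = OUT[B2] = {a: +, b: +, c: ⊤, d: ⊤, e: ⊤, f: ⊤}
Applying B3's transfer function to that IN value gives OUT[B3] (row B3 above).

Answer: {a: +, b: ⊤, c: ⊤, d: -, e: ⊤, f: ⊤}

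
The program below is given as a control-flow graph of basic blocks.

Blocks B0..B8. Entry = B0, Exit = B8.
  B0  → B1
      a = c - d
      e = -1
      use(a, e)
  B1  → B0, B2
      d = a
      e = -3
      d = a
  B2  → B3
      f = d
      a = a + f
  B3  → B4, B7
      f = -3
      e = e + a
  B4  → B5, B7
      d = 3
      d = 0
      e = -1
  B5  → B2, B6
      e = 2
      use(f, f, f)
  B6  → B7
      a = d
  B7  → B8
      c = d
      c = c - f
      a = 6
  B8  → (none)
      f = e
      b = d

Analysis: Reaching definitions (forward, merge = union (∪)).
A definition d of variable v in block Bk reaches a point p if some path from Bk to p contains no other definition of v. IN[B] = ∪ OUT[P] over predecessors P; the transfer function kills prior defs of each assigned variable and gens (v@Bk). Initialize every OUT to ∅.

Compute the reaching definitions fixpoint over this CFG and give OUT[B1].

Fixpoint table:
  B0:   IN={a@B0, d@B1, e@B1}   OUT={a@B0, d@B1, e@B0}
  B1:   IN={a@B0, d@B1, e@B0}   OUT={a@B0, d@B1, e@B1}
  B2:   IN={a@B0, a@B2, d@B1, d@B4, e@B1, e@B5, f@B3}   OUT={a@B2, d@B1, d@B4, e@B1, e@B5, f@B2}
  B3:   IN={a@B2, d@B1, d@B4, e@B1, e@B5, f@B2}   OUT={a@B2, d@B1, d@B4, e@B3, f@B3}
  B4:   IN={a@B2, d@B1, d@B4, e@B3, f@B3}   OUT={a@B2, d@B4, e@B4, f@B3}
  B5:   IN={a@B2, d@B4, e@B4, f@B3}   OUT={a@B2, d@B4, e@B5, f@B3}
  B6:   IN={a@B2, d@B4, e@B5, f@B3}   OUT={a@B6, d@B4, e@B5, f@B3}
  B7:   IN={a@B2, a@B6, d@B1, d@B4, e@B3, e@B4, e@B5, f@B3}   OUT={a@B7, c@B7, d@B1, d@B4, e@B3, e@B4, e@B5, f@B3}
  B8:   IN={a@B7, c@B7, d@B1, d@B4, e@B3, e@B4, e@B5, f@B3}   OUT={a@B7, b@B8, c@B7, d@B1, d@B4, e@B3, e@B4, e@B5, f@B8}

Merge at B1: IN[B1] = OUT[B0] = {a@B0, d@B1, e@B0}
Applying B1's transfer function to that IN value gives OUT[B1] (row B1 above).

Answer: {a@B0, d@B1, e@B1}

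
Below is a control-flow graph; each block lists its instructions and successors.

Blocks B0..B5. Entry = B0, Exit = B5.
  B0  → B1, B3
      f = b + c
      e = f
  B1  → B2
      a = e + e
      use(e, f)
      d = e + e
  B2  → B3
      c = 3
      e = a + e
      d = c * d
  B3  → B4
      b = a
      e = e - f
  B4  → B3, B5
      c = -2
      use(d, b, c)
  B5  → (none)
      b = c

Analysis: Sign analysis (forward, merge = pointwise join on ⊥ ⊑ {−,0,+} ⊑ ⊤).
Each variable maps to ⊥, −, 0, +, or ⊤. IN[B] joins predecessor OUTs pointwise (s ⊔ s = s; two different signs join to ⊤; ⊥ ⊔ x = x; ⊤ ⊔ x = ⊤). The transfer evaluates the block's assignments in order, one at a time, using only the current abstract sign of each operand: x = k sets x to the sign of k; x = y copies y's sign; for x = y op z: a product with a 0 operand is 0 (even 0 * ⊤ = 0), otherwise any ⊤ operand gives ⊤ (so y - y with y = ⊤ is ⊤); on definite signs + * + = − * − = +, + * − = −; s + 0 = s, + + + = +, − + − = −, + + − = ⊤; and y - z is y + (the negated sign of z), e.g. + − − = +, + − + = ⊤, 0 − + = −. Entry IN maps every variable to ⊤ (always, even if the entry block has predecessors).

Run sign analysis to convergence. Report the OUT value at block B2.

Per-block solution:
  B0: | IN=(all ⊤) | OUT=(all ⊤)
  B1: | IN=(all ⊤) | OUT=(all ⊤)
  B2: | IN=(all ⊤) | OUT={c:+; rest ⊤}
  B3: | IN=(all ⊤) | OUT=(all ⊤)
  B4: | IN=(all ⊤) | OUT={c:-; rest ⊤}
  B5: | IN={c:-; rest ⊤} | OUT={b:-, c:-; rest ⊤}

Merge at B2: IN[B2] = OUT[B1] = {a: ⊤, b: ⊤, c: ⊤, d: ⊤, e: ⊤, f: ⊤}
Applying B2's transfer function to that IN value gives OUT[B2] (row B2 above).

Answer: {a: ⊤, b: ⊤, c: +, d: ⊤, e: ⊤, f: ⊤}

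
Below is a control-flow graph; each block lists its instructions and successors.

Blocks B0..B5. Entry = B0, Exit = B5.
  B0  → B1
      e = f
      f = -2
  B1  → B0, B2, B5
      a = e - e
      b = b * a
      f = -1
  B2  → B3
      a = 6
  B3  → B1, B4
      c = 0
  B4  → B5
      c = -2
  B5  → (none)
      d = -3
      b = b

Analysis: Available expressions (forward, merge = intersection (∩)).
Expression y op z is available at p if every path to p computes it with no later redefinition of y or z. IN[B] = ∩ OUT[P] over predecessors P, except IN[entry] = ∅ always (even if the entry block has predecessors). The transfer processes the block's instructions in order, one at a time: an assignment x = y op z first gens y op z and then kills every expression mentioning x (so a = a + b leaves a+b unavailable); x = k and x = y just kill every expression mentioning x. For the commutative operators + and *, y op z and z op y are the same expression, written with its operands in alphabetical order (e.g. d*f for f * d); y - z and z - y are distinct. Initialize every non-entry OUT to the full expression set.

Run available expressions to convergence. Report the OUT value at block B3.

Answer: {e-e}

Trace:
Converged values:
  B0: | IN={} | OUT={}
  B1: | IN={} | OUT={e-e}
  B2: | IN={e-e} | OUT={e-e}
  B3: | IN={e-e} | OUT={e-e}
  B4: | IN={e-e} | OUT={e-e}
  B5: | IN={e-e} | OUT={e-e}

Merge at B3: IN[B3] = OUT[B2] = {e-e}
Applying B3's transfer function to that IN value gives OUT[B3] (row B3 above).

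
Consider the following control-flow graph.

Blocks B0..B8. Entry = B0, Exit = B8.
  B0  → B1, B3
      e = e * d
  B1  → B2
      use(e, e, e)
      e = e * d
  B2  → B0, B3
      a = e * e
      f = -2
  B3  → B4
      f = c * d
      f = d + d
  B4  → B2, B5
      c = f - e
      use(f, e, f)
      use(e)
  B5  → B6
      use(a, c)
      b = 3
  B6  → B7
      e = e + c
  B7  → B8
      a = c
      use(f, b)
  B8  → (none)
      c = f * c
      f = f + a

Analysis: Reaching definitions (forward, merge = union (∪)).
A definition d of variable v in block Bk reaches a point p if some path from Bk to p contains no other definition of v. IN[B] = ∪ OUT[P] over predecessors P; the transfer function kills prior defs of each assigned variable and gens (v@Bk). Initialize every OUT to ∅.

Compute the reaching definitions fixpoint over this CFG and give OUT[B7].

Converged values:
  B0:   IN={a@B2, c@B4, e@B0, e@B1, f@B2}   OUT={a@B2, c@B4, e@B0, f@B2}
  B1:   IN={a@B2, c@B4, e@B0, f@B2}   OUT={a@B2, c@B4, e@B1, f@B2}
  B2:   IN={a@B2, c@B4, e@B0, e@B1, f@B2, f@B3}   OUT={a@B2, c@B4, e@B0, e@B1, f@B2}
  B3:   IN={a@B2, c@B4, e@B0, e@B1, f@B2}   OUT={a@B2, c@B4, e@B0, e@B1, f@B3}
  B4:   IN={a@B2, c@B4, e@B0, e@B1, f@B3}   OUT={a@B2, c@B4, e@B0, e@B1, f@B3}
  B5:   IN={a@B2, c@B4, e@B0, e@B1, f@B3}   OUT={a@B2, b@B5, c@B4, e@B0, e@B1, f@B3}
  B6:   IN={a@B2, b@B5, c@B4, e@B0, e@B1, f@B3}   OUT={a@B2, b@B5, c@B4, e@B6, f@B3}
  B7:   IN={a@B2, b@B5, c@B4, e@B6, f@B3}   OUT={a@B7, b@B5, c@B4, e@B6, f@B3}
  B8:   IN={a@B7, b@B5, c@B4, e@B6, f@B3}   OUT={a@B7, b@B5, c@B8, e@B6, f@B8}

Merge at B7: IN[B7] = OUT[B6] = {a@B2, b@B5, c@B4, e@B6, f@B3}
Applying B7's transfer function to that IN value gives OUT[B7] (row B7 above).

Answer: {a@B7, b@B5, c@B4, e@B6, f@B3}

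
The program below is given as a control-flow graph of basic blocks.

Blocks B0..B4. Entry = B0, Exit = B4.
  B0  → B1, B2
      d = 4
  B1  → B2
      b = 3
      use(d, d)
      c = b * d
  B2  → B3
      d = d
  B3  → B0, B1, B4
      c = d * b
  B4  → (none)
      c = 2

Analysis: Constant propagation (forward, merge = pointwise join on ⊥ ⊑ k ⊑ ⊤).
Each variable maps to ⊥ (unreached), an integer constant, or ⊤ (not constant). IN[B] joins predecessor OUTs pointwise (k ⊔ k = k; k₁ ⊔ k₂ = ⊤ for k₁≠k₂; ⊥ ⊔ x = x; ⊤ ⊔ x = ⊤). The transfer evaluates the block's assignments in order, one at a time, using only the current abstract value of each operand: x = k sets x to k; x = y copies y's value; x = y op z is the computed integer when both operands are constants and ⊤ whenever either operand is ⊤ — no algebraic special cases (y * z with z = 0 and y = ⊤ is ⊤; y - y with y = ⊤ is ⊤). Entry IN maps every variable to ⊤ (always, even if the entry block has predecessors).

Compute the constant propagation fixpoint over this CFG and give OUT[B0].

Fixpoint table:
  B0:   IN=(all ⊤)   OUT={d:4; rest ⊤}
  B1:   IN={d:4; rest ⊤}   OUT={b:3, c:12, d:4; rest ⊤}
  B2:   IN={d:4; rest ⊤}   OUT={d:4; rest ⊤}
  B3:   IN={d:4; rest ⊤}   OUT={d:4; rest ⊤}
  B4:   IN={d:4; rest ⊤}   OUT={c:2, d:4; rest ⊤}

Merge at B0 (entry node, so the boundary value (all ⊤) is joined with the incoming edge(s)): IN[B0] = (all ⊤) ⊔ OUT[B3] = {a: ⊤, b: ⊤, c: ⊤, d: ⊤, e: ⊤, f: ⊤}
Applying B0's transfer function to that IN value gives OUT[B0] (row B0 above).

Answer: {a: ⊤, b: ⊤, c: ⊤, d: 4, e: ⊤, f: ⊤}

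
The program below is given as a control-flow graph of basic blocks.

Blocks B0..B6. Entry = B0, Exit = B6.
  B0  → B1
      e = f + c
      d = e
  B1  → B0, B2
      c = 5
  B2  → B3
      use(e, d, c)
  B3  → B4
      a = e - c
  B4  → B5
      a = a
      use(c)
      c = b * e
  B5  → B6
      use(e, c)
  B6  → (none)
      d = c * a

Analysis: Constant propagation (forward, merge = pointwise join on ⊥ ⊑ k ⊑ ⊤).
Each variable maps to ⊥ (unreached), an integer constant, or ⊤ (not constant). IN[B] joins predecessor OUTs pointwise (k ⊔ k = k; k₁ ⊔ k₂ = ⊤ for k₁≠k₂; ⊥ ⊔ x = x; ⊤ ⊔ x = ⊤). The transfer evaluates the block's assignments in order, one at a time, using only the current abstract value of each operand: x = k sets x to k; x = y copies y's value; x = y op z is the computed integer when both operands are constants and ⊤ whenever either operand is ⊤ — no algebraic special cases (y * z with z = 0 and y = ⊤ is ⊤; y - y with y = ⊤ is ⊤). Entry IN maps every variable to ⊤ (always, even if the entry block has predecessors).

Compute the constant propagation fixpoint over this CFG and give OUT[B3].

Per-block solution:
  B0:   IN=(all ⊤)   OUT=(all ⊤)
  B1:   IN=(all ⊤)   OUT={c:5; rest ⊤}
  B2:   IN={c:5; rest ⊤}   OUT={c:5; rest ⊤}
  B3:   IN={c:5; rest ⊤}   OUT={c:5; rest ⊤}
  B4:   IN={c:5; rest ⊤}   OUT=(all ⊤)
  B5:   IN=(all ⊤)   OUT=(all ⊤)
  B6:   IN=(all ⊤)   OUT=(all ⊤)

Merge at B3: IN[B3] = OUT[B2] = {a: ⊤, b: ⊤, c: 5, d: ⊤, e: ⊤, f: ⊤}
Applying B3's transfer function to that IN value gives OUT[B3] (row B3 above).

Answer: {a: ⊤, b: ⊤, c: 5, d: ⊤, e: ⊤, f: ⊤}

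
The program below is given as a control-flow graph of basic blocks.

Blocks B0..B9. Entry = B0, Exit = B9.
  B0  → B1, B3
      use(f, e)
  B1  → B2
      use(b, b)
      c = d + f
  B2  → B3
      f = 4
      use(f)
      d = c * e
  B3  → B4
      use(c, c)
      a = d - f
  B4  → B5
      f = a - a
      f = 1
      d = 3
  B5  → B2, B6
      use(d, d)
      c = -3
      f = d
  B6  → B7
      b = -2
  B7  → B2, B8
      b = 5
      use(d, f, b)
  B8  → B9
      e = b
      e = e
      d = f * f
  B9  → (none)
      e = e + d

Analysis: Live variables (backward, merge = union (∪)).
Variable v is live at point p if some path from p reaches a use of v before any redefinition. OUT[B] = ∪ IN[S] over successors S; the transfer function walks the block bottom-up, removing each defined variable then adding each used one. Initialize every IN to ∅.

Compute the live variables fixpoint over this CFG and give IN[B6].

Fixpoint table:
  B0:  IN={b, c, d, e, f}  OUT={b, c, d, e, f}
  B1:  IN={b, d, e, f}  OUT={c, e}
  B2:  IN={c, e}  OUT={c, d, e, f}
  B3:  IN={c, d, e, f}  OUT={a, e}
  B4:  IN={a, e}  OUT={d, e}
  B5:  IN={d, e}  OUT={c, d, e, f}
  B6:  IN={c, d, e, f}  OUT={c, d, e, f}
  B7:  IN={c, d, e, f}  OUT={b, c, e, f}
  B8:  IN={b, f}  OUT={d, e}
  B9:  IN={d, e}  OUT={}

Merge at B6: OUT[B6] = IN[B7] = {c, d, e, f}
Applying B6's transfer function to that OUT value gives IN[B6] (row B6 above).

Answer: {c, d, e, f}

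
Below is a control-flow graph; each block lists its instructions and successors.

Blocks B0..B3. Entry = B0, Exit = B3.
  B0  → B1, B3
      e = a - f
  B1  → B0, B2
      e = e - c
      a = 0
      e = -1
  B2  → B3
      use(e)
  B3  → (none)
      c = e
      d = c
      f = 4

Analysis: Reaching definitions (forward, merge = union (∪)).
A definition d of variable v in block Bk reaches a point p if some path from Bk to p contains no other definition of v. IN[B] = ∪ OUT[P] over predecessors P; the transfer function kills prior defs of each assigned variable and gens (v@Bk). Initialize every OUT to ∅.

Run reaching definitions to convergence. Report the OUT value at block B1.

Per-block solution:
  B0:   IN={a@B1, e@B1}   OUT={a@B1, e@B0}
  B1:   IN={a@B1, e@B0}   OUT={a@B1, e@B1}
  B2:   IN={a@B1, e@B1}   OUT={a@B1, e@B1}
  B3:   IN={a@B1, e@B0, e@B1}   OUT={a@B1, c@B3, d@B3, e@B0, e@B1, f@B3}

Merge at B1: IN[B1] = OUT[B0] = {a@B1, e@B0}
Applying B1's transfer function to that IN value gives OUT[B1] (row B1 above).

Answer: {a@B1, e@B1}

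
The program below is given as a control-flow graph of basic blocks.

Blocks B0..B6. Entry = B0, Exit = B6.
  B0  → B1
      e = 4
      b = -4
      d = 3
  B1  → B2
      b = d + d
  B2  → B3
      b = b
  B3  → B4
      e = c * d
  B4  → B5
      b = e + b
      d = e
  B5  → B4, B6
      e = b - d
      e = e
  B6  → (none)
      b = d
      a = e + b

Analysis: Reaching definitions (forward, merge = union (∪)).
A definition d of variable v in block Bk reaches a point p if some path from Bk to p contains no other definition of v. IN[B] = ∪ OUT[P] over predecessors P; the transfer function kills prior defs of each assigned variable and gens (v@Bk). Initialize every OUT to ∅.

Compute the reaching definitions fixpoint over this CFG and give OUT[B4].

Answer: {b@B4, d@B4, e@B3, e@B5}

Working:
Fixpoint table:
  B0:  IN={}  OUT={b@B0, d@B0, e@B0}
  B1:  IN={b@B0, d@B0, e@B0}  OUT={b@B1, d@B0, e@B0}
  B2:  IN={b@B1, d@B0, e@B0}  OUT={b@B2, d@B0, e@B0}
  B3:  IN={b@B2, d@B0, e@B0}  OUT={b@B2, d@B0, e@B3}
  B4:  IN={b@B2, b@B4, d@B0, d@B4, e@B3, e@B5}  OUT={b@B4, d@B4, e@B3, e@B5}
  B5:  IN={b@B4, d@B4, e@B3, e@B5}  OUT={b@B4, d@B4, e@B5}
  B6:  IN={b@B4, d@B4, e@B5}  OUT={a@B6, b@B6, d@B4, e@B5}

Merge at B4: IN[B4] = OUT[B3] ⊔ OUT[B5] = {b@B2, b@B4, d@B0, d@B4, e@B3, e@B5}
Applying B4's transfer function to that IN value gives OUT[B4] (row B4 above).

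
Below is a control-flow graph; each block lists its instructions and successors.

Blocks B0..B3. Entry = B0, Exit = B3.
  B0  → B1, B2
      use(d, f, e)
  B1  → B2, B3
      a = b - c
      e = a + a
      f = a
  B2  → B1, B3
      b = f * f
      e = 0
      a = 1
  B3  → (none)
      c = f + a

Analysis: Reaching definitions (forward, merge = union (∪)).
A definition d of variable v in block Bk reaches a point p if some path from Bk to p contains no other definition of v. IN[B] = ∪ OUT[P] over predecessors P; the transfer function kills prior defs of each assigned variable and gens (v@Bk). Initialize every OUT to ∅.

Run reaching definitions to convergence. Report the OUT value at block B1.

Answer: {a@B1, b@B2, e@B1, f@B1}

Derivation:
Per-block solution:
  B0: | IN={} | OUT={}
  B1: | IN={a@B2, b@B2, e@B2, f@B1} | OUT={a@B1, b@B2, e@B1, f@B1}
  B2: | IN={a@B1, b@B2, e@B1, f@B1} | OUT={a@B2, b@B2, e@B2, f@B1}
  B3: | IN={a@B1, a@B2, b@B2, e@B1, e@B2, f@B1} | OUT={a@B1, a@B2, b@B2, c@B3, e@B1, e@B2, f@B1}

Merge at B1: IN[B1] = OUT[B0] ⊔ OUT[B2] = {a@B2, b@B2, e@B2, f@B1}
Applying B1's transfer function to that IN value gives OUT[B1] (row B1 above).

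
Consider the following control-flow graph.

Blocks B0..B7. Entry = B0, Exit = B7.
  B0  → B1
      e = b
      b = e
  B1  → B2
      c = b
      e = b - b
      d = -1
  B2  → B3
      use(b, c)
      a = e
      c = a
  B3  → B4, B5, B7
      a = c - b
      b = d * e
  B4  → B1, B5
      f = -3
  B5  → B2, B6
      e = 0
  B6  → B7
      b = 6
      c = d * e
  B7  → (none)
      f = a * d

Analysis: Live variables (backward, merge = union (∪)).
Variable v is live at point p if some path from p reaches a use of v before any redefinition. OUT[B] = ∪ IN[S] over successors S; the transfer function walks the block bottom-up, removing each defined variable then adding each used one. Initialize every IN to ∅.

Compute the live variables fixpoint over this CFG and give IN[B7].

Converged values:
  B0: | IN={b} | OUT={b}
  B1: | IN={b} | OUT={b, c, d, e}
  B2: | IN={b, c, d, e} | OUT={b, c, d, e}
  B3: | IN={b, c, d, e} | OUT={a, b, c, d}
  B4: | IN={a, b, c, d} | OUT={a, b, c, d}
  B5: | IN={a, b, c, d} | OUT={a, b, c, d, e}
  B6: | IN={a, d, e} | OUT={a, d}
  B7: | IN={a, d} | OUT={}

B7 is the boundary node: OUT[B7] = {}
Applying B7's transfer function to that OUT value gives IN[B7] (row B7 above).

Answer: {a, d}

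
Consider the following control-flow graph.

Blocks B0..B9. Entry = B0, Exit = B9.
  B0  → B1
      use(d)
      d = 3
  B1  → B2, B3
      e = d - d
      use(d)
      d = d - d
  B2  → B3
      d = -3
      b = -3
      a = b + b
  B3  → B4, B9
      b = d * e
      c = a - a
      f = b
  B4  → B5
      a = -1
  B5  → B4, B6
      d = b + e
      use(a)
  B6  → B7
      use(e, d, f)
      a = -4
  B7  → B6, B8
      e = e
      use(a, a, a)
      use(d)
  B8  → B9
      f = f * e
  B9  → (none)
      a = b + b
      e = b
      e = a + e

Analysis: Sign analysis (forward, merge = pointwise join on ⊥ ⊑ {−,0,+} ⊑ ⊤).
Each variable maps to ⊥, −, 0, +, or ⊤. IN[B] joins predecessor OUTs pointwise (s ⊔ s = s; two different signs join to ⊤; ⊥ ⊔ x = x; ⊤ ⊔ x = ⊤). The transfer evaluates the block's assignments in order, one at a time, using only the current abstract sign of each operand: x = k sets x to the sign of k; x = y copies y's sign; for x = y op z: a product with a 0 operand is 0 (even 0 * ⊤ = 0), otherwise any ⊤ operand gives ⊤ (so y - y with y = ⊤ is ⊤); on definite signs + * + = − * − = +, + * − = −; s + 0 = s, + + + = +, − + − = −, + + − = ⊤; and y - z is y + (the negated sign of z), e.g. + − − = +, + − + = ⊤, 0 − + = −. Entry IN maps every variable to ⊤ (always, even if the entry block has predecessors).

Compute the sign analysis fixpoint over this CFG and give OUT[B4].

Answer: {a: -, b: ⊤, c: ⊤, d: ⊤, e: ⊤, f: ⊤}

Derivation:
Per-block solution:
  B0:   IN=(all ⊤)   OUT={d:+; rest ⊤}
  B1:   IN={d:+; rest ⊤}   OUT=(all ⊤)
  B2:   IN=(all ⊤)   OUT={a:-, b:-, d:-; rest ⊤}
  B3:   IN=(all ⊤)   OUT=(all ⊤)
  B4:   IN=(all ⊤)   OUT={a:-; rest ⊤}
  B5:   IN={a:-; rest ⊤}   OUT={a:-; rest ⊤}
  B6:   IN={a:-; rest ⊤}   OUT={a:-; rest ⊤}
  B7:   IN={a:-; rest ⊤}   OUT={a:-; rest ⊤}
  B8:   IN={a:-; rest ⊤}   OUT={a:-; rest ⊤}
  B9:   IN=(all ⊤)   OUT=(all ⊤)

Merge at B4: IN[B4] = OUT[B3] ⊔ OUT[B5] = {a: ⊤, b: ⊤, c: ⊤, d: ⊤, e: ⊤, f: ⊤}
Applying B4's transfer function to that IN value gives OUT[B4] (row B4 above).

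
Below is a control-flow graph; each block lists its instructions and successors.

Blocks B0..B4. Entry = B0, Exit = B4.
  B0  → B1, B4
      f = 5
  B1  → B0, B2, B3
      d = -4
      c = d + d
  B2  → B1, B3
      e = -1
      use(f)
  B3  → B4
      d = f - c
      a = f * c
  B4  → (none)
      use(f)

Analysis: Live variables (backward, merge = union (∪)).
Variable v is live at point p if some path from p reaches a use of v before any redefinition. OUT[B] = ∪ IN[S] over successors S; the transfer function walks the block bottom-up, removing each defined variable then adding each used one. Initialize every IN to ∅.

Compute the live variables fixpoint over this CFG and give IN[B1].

Fixpoint table:
  B0:   IN={}   OUT={f}
  B1:   IN={f}   OUT={c, f}
  B2:   IN={c, f}   OUT={c, f}
  B3:   IN={c, f}   OUT={f}
  B4:   IN={f}   OUT={}

Merge at B1: OUT[B1] = IN[B0] ⊔ IN[B2] ⊔ IN[B3] = {c, f}
Applying B1's transfer function to that OUT value gives IN[B1] (row B1 above).

Answer: {f}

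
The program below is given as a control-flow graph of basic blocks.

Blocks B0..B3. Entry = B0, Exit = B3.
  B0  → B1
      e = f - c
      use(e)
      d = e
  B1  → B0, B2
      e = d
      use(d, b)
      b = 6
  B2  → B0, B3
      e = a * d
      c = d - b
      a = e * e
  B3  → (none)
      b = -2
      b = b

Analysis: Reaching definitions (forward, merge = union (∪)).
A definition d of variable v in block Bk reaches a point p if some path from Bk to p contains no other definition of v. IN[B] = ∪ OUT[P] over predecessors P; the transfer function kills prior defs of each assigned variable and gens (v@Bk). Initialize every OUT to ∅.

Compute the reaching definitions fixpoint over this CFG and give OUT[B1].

Converged values:
  B0: | IN={a@B2, b@B1, c@B2, d@B0, e@B1, e@B2} | OUT={a@B2, b@B1, c@B2, d@B0, e@B0}
  B1: | IN={a@B2, b@B1, c@B2, d@B0, e@B0} | OUT={a@B2, b@B1, c@B2, d@B0, e@B1}
  B2: | IN={a@B2, b@B1, c@B2, d@B0, e@B1} | OUT={a@B2, b@B1, c@B2, d@B0, e@B2}
  B3: | IN={a@B2, b@B1, c@B2, d@B0, e@B2} | OUT={a@B2, b@B3, c@B2, d@B0, e@B2}

Merge at B1: IN[B1] = OUT[B0] = {a@B2, b@B1, c@B2, d@B0, e@B0}
Applying B1's transfer function to that IN value gives OUT[B1] (row B1 above).

Answer: {a@B2, b@B1, c@B2, d@B0, e@B1}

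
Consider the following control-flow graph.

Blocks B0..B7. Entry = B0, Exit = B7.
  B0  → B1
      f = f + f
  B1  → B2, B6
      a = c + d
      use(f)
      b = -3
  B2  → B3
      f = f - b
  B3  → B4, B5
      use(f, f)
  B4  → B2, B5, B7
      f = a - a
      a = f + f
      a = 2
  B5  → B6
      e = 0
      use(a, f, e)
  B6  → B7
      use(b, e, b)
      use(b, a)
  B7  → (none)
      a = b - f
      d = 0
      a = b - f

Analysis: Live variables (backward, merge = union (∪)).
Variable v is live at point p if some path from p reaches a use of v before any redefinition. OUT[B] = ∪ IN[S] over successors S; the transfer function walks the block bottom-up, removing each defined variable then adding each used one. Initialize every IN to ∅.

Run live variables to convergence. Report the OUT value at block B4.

Answer: {a, b, f}

Trace:
Per-block solution:
  B0:  IN={c, d, e, f}  OUT={c, d, e, f}
  B1:  IN={c, d, e, f}  OUT={a, b, e, f}
  B2:  IN={a, b, f}  OUT={a, b, f}
  B3:  IN={a, b, f}  OUT={a, b, f}
  B4:  IN={a, b}  OUT={a, b, f}
  B5:  IN={a, b, f}  OUT={a, b, e, f}
  B6:  IN={a, b, e, f}  OUT={b, f}
  B7:  IN={b, f}  OUT={}

Merge at B4: OUT[B4] = IN[B2] ⊔ IN[B5] ⊔ IN[B7] = {a, b, f}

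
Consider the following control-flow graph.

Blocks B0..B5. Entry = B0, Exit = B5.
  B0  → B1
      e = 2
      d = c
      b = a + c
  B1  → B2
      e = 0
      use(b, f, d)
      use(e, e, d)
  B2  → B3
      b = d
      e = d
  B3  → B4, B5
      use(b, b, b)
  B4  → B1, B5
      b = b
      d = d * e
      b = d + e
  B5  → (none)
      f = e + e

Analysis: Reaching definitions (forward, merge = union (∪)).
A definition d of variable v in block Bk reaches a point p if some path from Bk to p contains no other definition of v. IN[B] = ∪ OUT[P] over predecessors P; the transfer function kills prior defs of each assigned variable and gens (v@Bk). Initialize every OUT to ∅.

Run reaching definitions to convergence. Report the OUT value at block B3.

Per-block solution:
  B0: | IN={} | OUT={b@B0, d@B0, e@B0}
  B1: | IN={b@B0, b@B4, d@B0, d@B4, e@B0, e@B2} | OUT={b@B0, b@B4, d@B0, d@B4, e@B1}
  B2: | IN={b@B0, b@B4, d@B0, d@B4, e@B1} | OUT={b@B2, d@B0, d@B4, e@B2}
  B3: | IN={b@B2, d@B0, d@B4, e@B2} | OUT={b@B2, d@B0, d@B4, e@B2}
  B4: | IN={b@B2, d@B0, d@B4, e@B2} | OUT={b@B4, d@B4, e@B2}
  B5: | IN={b@B2, b@B4, d@B0, d@B4, e@B2} | OUT={b@B2, b@B4, d@B0, d@B4, e@B2, f@B5}

Merge at B3: IN[B3] = OUT[B2] = {b@B2, d@B0, d@B4, e@B2}
Applying B3's transfer function to that IN value gives OUT[B3] (row B3 above).

Answer: {b@B2, d@B0, d@B4, e@B2}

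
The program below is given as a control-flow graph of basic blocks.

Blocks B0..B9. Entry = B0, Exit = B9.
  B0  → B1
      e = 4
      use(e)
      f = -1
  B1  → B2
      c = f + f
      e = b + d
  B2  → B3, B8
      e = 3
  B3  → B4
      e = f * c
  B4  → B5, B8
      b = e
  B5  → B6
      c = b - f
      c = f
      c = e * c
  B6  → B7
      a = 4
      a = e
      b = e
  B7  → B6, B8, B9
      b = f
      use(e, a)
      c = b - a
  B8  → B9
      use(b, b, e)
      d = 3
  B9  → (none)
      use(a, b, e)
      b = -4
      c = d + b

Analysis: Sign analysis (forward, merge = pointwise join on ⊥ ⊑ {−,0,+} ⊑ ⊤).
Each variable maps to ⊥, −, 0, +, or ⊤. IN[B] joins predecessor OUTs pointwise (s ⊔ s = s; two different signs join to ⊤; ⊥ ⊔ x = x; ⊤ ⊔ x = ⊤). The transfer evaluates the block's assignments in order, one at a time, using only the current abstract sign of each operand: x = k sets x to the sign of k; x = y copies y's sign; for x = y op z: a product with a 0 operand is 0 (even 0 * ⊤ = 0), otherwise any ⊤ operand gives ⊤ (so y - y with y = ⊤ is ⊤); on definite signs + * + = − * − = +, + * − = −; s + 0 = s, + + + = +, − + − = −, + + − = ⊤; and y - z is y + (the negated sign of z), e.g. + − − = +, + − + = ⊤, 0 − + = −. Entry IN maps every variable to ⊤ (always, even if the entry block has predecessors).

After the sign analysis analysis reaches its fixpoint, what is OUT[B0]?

Fixpoint table:
  B0:  IN=(all ⊤)  OUT={e:+, f:-; rest ⊤}
  B1:  IN={e:+, f:-; rest ⊤}  OUT={c:-, f:-; rest ⊤}
  B2:  IN={c:-, f:-; rest ⊤}  OUT={c:-, e:+, f:-; rest ⊤}
  B3:  IN={c:-, e:+, f:-; rest ⊤}  OUT={c:-, e:+, f:-; rest ⊤}
  B4:  IN={c:-, e:+, f:-; rest ⊤}  OUT={b:+, c:-, e:+, f:-; rest ⊤}
  B5:  IN={b:+, c:-, e:+, f:-; rest ⊤}  OUT={b:+, c:-, e:+, f:-; rest ⊤}
  B6:  IN={c:-, e:+, f:-; rest ⊤}  OUT={a:+, b:+, c:-, e:+, f:-; rest ⊤}
  B7:  IN={a:+, b:+, c:-, e:+, f:-; rest ⊤}  OUT={a:+, b:-, c:-, e:+, f:-; rest ⊤}
  B8:  IN={c:-, e:+, f:-; rest ⊤}  OUT={c:-, d:+, e:+, f:-; rest ⊤}
  B9:  IN={c:-, e:+, f:-; rest ⊤}  OUT={b:-, e:+, f:-; rest ⊤}

B0 is the boundary node: IN[B0] = {a: ⊤, b: ⊤, c: ⊤, d: ⊤, e: ⊤, f: ⊤}
Applying B0's transfer function to that IN value gives OUT[B0] (row B0 above).

Answer: {a: ⊤, b: ⊤, c: ⊤, d: ⊤, e: +, f: -}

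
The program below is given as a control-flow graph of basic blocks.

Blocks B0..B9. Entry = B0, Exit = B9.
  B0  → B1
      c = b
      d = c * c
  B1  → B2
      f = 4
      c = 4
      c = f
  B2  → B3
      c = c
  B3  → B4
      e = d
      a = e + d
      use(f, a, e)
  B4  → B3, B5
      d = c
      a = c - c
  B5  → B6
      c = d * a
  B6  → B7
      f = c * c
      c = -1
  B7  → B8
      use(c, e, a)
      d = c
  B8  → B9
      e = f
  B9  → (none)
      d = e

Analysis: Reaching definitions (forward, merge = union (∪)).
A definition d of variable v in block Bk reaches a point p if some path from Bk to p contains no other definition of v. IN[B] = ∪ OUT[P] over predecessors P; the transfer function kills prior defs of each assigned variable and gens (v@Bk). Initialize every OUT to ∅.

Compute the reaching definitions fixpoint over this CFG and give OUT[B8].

Converged values:
  B0: | IN={} | OUT={c@B0, d@B0}
  B1: | IN={c@B0, d@B0} | OUT={c@B1, d@B0, f@B1}
  B2: | IN={c@B1, d@B0, f@B1} | OUT={c@B2, d@B0, f@B1}
  B3: | IN={a@B4, c@B2, d@B0, d@B4, e@B3, f@B1} | OUT={a@B3, c@B2, d@B0, d@B4, e@B3, f@B1}
  B4: | IN={a@B3, c@B2, d@B0, d@B4, e@B3, f@B1} | OUT={a@B4, c@B2, d@B4, e@B3, f@B1}
  B5: | IN={a@B4, c@B2, d@B4, e@B3, f@B1} | OUT={a@B4, c@B5, d@B4, e@B3, f@B1}
  B6: | IN={a@B4, c@B5, d@B4, e@B3, f@B1} | OUT={a@B4, c@B6, d@B4, e@B3, f@B6}
  B7: | IN={a@B4, c@B6, d@B4, e@B3, f@B6} | OUT={a@B4, c@B6, d@B7, e@B3, f@B6}
  B8: | IN={a@B4, c@B6, d@B7, e@B3, f@B6} | OUT={a@B4, c@B6, d@B7, e@B8, f@B6}
  B9: | IN={a@B4, c@B6, d@B7, e@B8, f@B6} | OUT={a@B4, c@B6, d@B9, e@B8, f@B6}

Merge at B8: IN[B8] = OUT[B7] = {a@B4, c@B6, d@B7, e@B3, f@B6}
Applying B8's transfer function to that IN value gives OUT[B8] (row B8 above).

Answer: {a@B4, c@B6, d@B7, e@B8, f@B6}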